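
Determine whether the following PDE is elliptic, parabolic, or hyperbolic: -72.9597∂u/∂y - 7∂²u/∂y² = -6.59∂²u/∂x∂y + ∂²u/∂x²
Rewriting in standard form: -∂²u/∂x² + 6.59∂²u/∂x∂y - 7∂²u/∂y² - 72.9597∂u/∂y = 0. Coefficients: A = -1, B = 6.59, C = -7. B² - 4AC = 15.4281, which is positive, so the equation is hyperbolic.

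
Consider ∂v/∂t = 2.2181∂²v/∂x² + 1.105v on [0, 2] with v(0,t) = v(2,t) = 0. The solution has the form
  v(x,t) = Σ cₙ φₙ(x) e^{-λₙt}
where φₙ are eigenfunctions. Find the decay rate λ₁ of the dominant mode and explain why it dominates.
Eigenvalues: λₙ = 2.2181n²π²/2² - 1.105.
First three modes:
  n=1: λ₁ = 2.2181π²/2² - 1.105 ≈ 4.368
  n=2: λ₂ = 8.8724π²/2² - 1.105 ≈ 20.787
  n=3: λ₃ = 19.9629π²/2² - 1.105 ≈ 48.151
Since 2.2181π²/2² ≈ 5.473 > 1.105, all λₙ > 0.
The n=1 mode decays slowest → dominates as t → ∞.
Asymptotic: v ~ c₁ sin(πx/2) e^{-λ₁t} with decay rate λ₁ ≈ 4.368.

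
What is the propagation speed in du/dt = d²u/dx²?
Infinite. The heat equation is parabolic, not hyperbolic, so disturbances propagate instantly.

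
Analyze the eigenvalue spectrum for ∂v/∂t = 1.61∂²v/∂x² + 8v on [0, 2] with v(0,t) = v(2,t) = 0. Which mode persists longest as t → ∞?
Eigenvalues: λₙ = 1.61n²π²/2² - 8.
First three modes:
  n=1: λ₁ = 1.61π²/2² - 8 ≈ -4.027
  n=2: λ₂ = 6.44π²/2² - 8 ≈ 7.89
  n=3: λ₃ = 14.49π²/2² - 8 ≈ 27.753
Since 1.61π²/2² ≈ 3.973 < 8, λ₁ < 0.
The n=1 mode grows fastest (−λₙ is largest for n=1) → dominates.
Asymptotic: v ~ c₁ sin(πx/2) e^{4.027t} (exponential growth at rate −λ₁ ≈ 4.027).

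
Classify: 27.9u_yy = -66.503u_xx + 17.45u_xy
Rewriting in standard form: 66.503u_xx - 17.45u_xy + 27.9u_yy = 0. Elliptic (discriminant = -7117.2323).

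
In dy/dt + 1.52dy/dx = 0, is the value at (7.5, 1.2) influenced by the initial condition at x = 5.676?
Yes. The characteristic through (7.5, 1.2) passes through x = 5.676.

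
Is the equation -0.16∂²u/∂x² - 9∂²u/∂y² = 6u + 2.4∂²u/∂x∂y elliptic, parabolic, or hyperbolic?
Rewriting in standard form: -0.16∂²u/∂x² - 2.4∂²u/∂x∂y - 9∂²u/∂y² - 6u = 0. Computing B² - 4AC with A = -0.16, B = -2.4, C = -9: discriminant = 0 (zero). Answer: parabolic.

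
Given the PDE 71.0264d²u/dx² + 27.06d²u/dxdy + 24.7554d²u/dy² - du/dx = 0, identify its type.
The second-order coefficients are A = 71.0264, B = 27.06, C = 24.7554. Since B² - 4AC = -6300.90417024 < 0, this is an elliptic PDE.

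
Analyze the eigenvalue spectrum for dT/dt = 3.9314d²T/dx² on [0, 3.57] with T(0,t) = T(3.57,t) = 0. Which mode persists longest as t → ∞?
Eigenvalues: λₙ = 3.9314n²π²/3.57².
First three modes:
  n=1: λ₁ = 3.9314π²/3.57² ≈ 3.044
  n=2: λ₂ = 15.7256π²/3.57² ≈ 12.178 (4× faster decay)
  n=3: λ₃ = 35.3826π²/3.57² ≈ 27.4 (9× faster decay)
As t → ∞, higher modes decay exponentially faster. The n=1 mode dominates: T ~ c₁ sin(πx/3.57) e^{-λ₁t}.
Decay rate: λ₁ = 3.9314π²/3.57² ≈ 3.044.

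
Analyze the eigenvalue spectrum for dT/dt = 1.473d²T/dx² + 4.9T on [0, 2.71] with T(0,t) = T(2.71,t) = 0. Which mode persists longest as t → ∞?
Eigenvalues: λₙ = 1.473n²π²/2.71² - 4.9.
First three modes:
  n=1: λ₁ = 1.473π²/2.71² - 4.9 ≈ -2.92
  n=2: λ₂ = 5.892π²/2.71² - 4.9 ≈ 3.018
  n=3: λ₃ = 13.257π²/2.71² - 4.9 ≈ 12.916
Since 1.473π²/2.71² ≈ 1.98 < 4.9, λ₁ < 0.
The n=1 mode grows fastest (−λₙ is largest for n=1) → dominates.
Asymptotic: T ~ c₁ sin(πx/2.71) e^{2.92t} (exponential growth at rate −λ₁ ≈ 2.92).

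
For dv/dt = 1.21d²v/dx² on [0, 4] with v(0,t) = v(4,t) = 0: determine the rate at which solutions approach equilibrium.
Eigenvalues: λₙ = 1.21n²π²/4².
First three modes:
  n=1: λ₁ = 1.21π²/4² ≈ 0.746
  n=2: λ₂ = 4.84π²/4² ≈ 2.986 (4× faster decay)
  n=3: λ₃ = 10.89π²/4² ≈ 6.717 (9× faster decay)
As t → ∞, higher modes decay exponentially faster. The n=1 mode dominates: v ~ c₁ sin(πx/4) e^{-λ₁t}.
Decay rate: λ₁ = 1.21π²/4² ≈ 0.746.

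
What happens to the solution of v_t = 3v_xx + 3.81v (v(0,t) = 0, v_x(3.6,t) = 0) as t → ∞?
v grows unboundedly. Reaction dominates diffusion (r=3.81 > κπ²/(4L²)≈0.57); solution grows exponentially.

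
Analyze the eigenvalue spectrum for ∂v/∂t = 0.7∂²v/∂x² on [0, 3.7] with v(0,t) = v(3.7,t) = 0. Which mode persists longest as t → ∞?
Eigenvalues: λₙ = 0.7n²π²/3.7².
First three modes:
  n=1: λ₁ = 0.7π²/3.7² ≈ 0.505
  n=2: λ₂ = 2.8π²/3.7² ≈ 2.019 (4× faster decay)
  n=3: λ₃ = 6.3π²/3.7² ≈ 4.542 (9× faster decay)
As t → ∞, higher modes decay exponentially faster. The n=1 mode dominates: v ~ c₁ sin(πx/3.7) e^{-λ₁t}.
Decay rate: λ₁ = 0.7π²/3.7² ≈ 0.505.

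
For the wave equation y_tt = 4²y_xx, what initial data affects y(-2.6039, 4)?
Domain of dependence: [-18.6039, 13.3961]. Signals travel at speed 4, so data within |x - -2.6039| ≤ 4·4 = 16 can reach the point.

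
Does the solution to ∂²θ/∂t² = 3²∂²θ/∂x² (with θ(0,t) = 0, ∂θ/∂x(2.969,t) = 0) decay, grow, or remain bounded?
θ oscillates (no decay). Energy is conserved; the solution oscillates indefinitely as standing waves.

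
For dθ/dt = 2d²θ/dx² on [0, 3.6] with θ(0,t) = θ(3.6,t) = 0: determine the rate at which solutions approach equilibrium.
Eigenvalues: λₙ = 2n²π²/3.6².
First three modes:
  n=1: λ₁ = 2π²/3.6² ≈ 1.523
  n=2: λ₂ = 8π²/3.6² ≈ 6.092 (4× faster decay)
  n=3: λ₃ = 18π²/3.6² ≈ 13.708 (9× faster decay)
As t → ∞, higher modes decay exponentially faster. The n=1 mode dominates: θ ~ c₁ sin(πx/3.6) e^{-λ₁t}.
Decay rate: λ₁ = 2π²/3.6² ≈ 1.523.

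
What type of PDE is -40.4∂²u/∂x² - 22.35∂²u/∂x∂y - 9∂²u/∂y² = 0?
With A = -40.4, B = -22.35, C = -9, the discriminant is -954.8775. This is an elliptic PDE.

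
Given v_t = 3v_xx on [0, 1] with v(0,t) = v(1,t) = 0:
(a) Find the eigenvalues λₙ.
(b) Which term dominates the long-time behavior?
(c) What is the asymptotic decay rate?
Eigenvalues: λₙ = 3n²π².
First three modes:
  n=1: λ₁ = 3π² ≈ 29.609
  n=2: λ₂ = 12π² ≈ 118.435 (4× faster decay)
  n=3: λ₃ = 27π² ≈ 266.479 (9× faster decay)
As t → ∞, higher modes decay exponentially faster. The n=1 mode dominates: v ~ c₁ sin(πx) e^{-λ₁t}.
Decay rate: λ₁ = 3π² ≈ 29.609.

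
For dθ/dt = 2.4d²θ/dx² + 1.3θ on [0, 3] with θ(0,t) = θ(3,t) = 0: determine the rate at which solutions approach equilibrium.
Eigenvalues: λₙ = 2.4n²π²/3² - 1.3.
First three modes:
  n=1: λ₁ = 2.4π²/3² - 1.3 ≈ 1.332
  n=2: λ₂ = 9.6π²/3² - 1.3 ≈ 9.228
  n=3: λ₃ = 21.6π²/3² - 1.3 ≈ 22.387
Since 2.4π²/3² ≈ 2.632 > 1.3, all λₙ > 0.
The n=1 mode decays slowest → dominates as t → ∞.
Asymptotic: θ ~ c₁ sin(πx/3) e^{-λ₁t} with decay rate λ₁ ≈ 1.332.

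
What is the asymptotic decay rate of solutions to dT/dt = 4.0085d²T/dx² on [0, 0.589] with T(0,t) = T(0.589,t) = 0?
Eigenvalues: λₙ = 4.0085n²π²/0.589².
First three modes:
  n=1: λ₁ = 4.0085π²/0.589² ≈ 114.038
  n=2: λ₂ = 16.034π²/0.589² ≈ 456.154 (4× faster decay)
  n=3: λ₃ = 36.0765π²/0.589² ≈ 1026.345 (9× faster decay)
As t → ∞, higher modes decay exponentially faster. The n=1 mode dominates: T ~ c₁ sin(πx/0.589) e^{-λ₁t}.
Decay rate: λ₁ = 4.0085π²/0.589² ≈ 114.038.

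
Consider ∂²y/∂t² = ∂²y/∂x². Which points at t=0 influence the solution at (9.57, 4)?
Domain of dependence: [5.57, 13.57]. Signals travel at speed 1, so data within |x - 9.57| ≤ 1·4 = 4 can reach the point.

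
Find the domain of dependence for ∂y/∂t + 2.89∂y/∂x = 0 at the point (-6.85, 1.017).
A single point: x = -9.78913. The characteristic through (-6.85, 1.017) is x - 2.89t = const, so x = -6.85 - 2.89·1.017 = -9.78913.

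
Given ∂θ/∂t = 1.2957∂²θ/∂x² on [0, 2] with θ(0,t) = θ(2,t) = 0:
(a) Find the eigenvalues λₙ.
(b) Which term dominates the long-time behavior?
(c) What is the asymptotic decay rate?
Eigenvalues: λₙ = 1.2957n²π²/2².
First three modes:
  n=1: λ₁ = 1.2957π²/2² ≈ 3.197
  n=2: λ₂ = 5.1828π²/2² ≈ 12.788 (4× faster decay)
  n=3: λ₃ = 11.6613π²/2² ≈ 28.773 (9× faster decay)
As t → ∞, higher modes decay exponentially faster. The n=1 mode dominates: θ ~ c₁ sin(πx/2) e^{-λ₁t}.
Decay rate: λ₁ = 1.2957π²/2² ≈ 3.197.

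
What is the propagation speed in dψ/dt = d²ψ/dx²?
Infinite. The heat equation is parabolic, not hyperbolic, so disturbances propagate instantly.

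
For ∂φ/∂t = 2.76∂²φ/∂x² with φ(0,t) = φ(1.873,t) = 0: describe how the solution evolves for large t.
φ → 0. Heat diffuses out through both boundaries.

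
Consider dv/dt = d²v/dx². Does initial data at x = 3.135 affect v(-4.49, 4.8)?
Yes, for any finite x. The heat equation has infinite propagation speed, so all initial data affects all points at any t > 0.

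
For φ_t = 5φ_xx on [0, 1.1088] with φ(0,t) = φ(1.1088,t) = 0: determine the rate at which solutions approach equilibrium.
Eigenvalues: λₙ = 5n²π²/1.1088².
First three modes:
  n=1: λ₁ = 5π²/1.1088² ≈ 40.139
  n=2: λ₂ = 20π²/1.1088² ≈ 160.555 (4× faster decay)
  n=3: λ₃ = 45π²/1.1088² ≈ 361.248 (9× faster decay)
As t → ∞, higher modes decay exponentially faster. The n=1 mode dominates: φ ~ c₁ sin(πx/1.1088) e^{-λ₁t}.
Decay rate: λ₁ = 5π²/1.1088² ≈ 40.139.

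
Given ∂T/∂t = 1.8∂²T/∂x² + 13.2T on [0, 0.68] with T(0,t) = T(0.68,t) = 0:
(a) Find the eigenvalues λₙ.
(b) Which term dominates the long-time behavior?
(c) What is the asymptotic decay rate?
Eigenvalues: λₙ = 1.8n²π²/0.68² - 13.2.
First three modes:
  n=1: λ₁ = 1.8π²/0.68² - 13.2 ≈ 25.22
  n=2: λ₂ = 7.2π²/0.68² - 13.2 ≈ 140.479
  n=3: λ₃ = 16.2π²/0.68² - 13.2 ≈ 332.578
Since 1.8π²/0.68² ≈ 38.42 > 13.2, all λₙ > 0.
The n=1 mode decays slowest → dominates as t → ∞.
Asymptotic: T ~ c₁ sin(πx/0.68) e^{-λ₁t} with decay rate λ₁ ≈ 25.22.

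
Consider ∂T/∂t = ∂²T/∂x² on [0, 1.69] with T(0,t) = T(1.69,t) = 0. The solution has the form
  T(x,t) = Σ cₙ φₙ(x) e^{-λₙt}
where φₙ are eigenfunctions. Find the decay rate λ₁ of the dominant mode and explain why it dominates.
Eigenvalues: λₙ = n²π²/1.69².
First three modes:
  n=1: λ₁ = π²/1.69² ≈ 3.456
  n=2: λ₂ = 4π²/1.69² ≈ 13.822 (4× faster decay)
  n=3: λ₃ = 9π²/1.69² ≈ 31.101 (9× faster decay)
As t → ∞, higher modes decay exponentially faster. The n=1 mode dominates: T ~ c₁ sin(πx/1.69) e^{-λ₁t}.
Decay rate: λ₁ = π²/1.69² ≈ 3.456.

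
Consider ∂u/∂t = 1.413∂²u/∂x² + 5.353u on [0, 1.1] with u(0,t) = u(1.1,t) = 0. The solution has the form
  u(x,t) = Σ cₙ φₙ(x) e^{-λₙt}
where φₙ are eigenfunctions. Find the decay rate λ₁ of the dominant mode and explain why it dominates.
Eigenvalues: λₙ = 1.413n²π²/1.1² - 5.353.
First three modes:
  n=1: λ₁ = 1.413π²/1.1² - 5.353 ≈ 6.172
  n=2: λ₂ = 5.652π²/1.1² - 5.353 ≈ 40.749
  n=3: λ₃ = 12.717π²/1.1² - 5.353 ≈ 98.376
Since 1.413π²/1.1² ≈ 11.525 > 5.353, all λₙ > 0.
The n=1 mode decays slowest → dominates as t → ∞.
Asymptotic: u ~ c₁ sin(πx/1.1) e^{-λ₁t} with decay rate λ₁ ≈ 6.172.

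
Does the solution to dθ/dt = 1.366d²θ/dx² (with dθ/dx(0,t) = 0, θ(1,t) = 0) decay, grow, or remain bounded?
θ → 0. Heat escapes through the Dirichlet boundary.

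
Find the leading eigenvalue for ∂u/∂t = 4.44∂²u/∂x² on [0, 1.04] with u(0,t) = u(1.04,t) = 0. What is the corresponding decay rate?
Eigenvalues: λₙ = 4.44n²π²/1.04².
First three modes:
  n=1: λ₁ = 4.44π²/1.04² ≈ 40.515
  n=2: λ₂ = 17.76π²/1.04² ≈ 162.06 (4× faster decay)
  n=3: λ₃ = 39.96π²/1.04² ≈ 364.635 (9× faster decay)
As t → ∞, higher modes decay exponentially faster. The n=1 mode dominates: u ~ c₁ sin(πx/1.04) e^{-λ₁t}.
Decay rate: λ₁ = 4.44π²/1.04² ≈ 40.515.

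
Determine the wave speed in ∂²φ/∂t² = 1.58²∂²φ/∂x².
Speed = 1.58. Information travels along characteristics x = x₀ ± 1.58t.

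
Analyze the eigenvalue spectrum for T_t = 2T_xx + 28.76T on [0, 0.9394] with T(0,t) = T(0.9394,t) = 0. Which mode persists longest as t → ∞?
Eigenvalues: λₙ = 2n²π²/0.9394² - 28.76.
First three modes:
  n=1: λ₁ = 2π²/0.9394² - 28.76 ≈ -6.392
  n=2: λ₂ = 8π²/0.9394² - 28.76 ≈ 60.712
  n=3: λ₃ = 18π²/0.9394² - 28.76 ≈ 172.553
Since 2π²/0.9394² ≈ 22.368 < 28.76, λ₁ < 0.
The n=1 mode grows fastest (−λₙ is largest for n=1) → dominates.
Asymptotic: T ~ c₁ sin(πx/0.9394) e^{6.392t} (exponential growth at rate −λ₁ ≈ 6.392).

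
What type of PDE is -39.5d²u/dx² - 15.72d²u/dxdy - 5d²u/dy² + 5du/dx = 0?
With A = -39.5, B = -15.72, C = -5, the discriminant is -542.8816. This is an elliptic PDE.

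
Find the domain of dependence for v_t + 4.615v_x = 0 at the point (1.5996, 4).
A single point: x = -16.8604. The characteristic through (1.5996, 4) is x - 4.615t = const, so x = 1.5996 - 4.615·4 = -16.8604.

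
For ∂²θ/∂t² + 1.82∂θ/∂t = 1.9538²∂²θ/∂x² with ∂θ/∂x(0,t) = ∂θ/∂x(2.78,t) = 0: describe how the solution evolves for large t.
θ → constant (steady state). Damping (γ=1.82) dissipates the nonconstant modes; with Neumann BCs the spatial average obeys M''+γM'=0 and tends to a finite limit.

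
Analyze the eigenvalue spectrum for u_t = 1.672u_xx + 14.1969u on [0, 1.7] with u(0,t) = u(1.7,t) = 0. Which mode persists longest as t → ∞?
Eigenvalues: λₙ = 1.672n²π²/1.7² - 14.1969.
First three modes:
  n=1: λ₁ = 1.672π²/1.7² - 14.1969 ≈ -8.487
  n=2: λ₂ = 6.688π²/1.7² - 14.1969 ≈ 8.643
  n=3: λ₃ = 15.048π²/1.7² - 14.1969 ≈ 37.193
Since 1.672π²/1.7² ≈ 5.71 < 14.1969, λ₁ < 0.
The n=1 mode grows fastest (−λₙ is largest for n=1) → dominates.
Asymptotic: u ~ c₁ sin(πx/1.7) e^{8.487t} (exponential growth at rate −λ₁ ≈ 8.487).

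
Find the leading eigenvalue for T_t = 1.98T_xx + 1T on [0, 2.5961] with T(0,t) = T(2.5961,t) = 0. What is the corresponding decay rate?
Eigenvalues: λₙ = 1.98n²π²/2.5961² - 1.
First three modes:
  n=1: λ₁ = 1.98π²/2.5961² - 1 ≈ 1.899
  n=2: λ₂ = 7.92π²/2.5961² - 1 ≈ 10.598
  n=3: λ₃ = 17.82π²/2.5961² - 1 ≈ 25.095
Since 1.98π²/2.5961² ≈ 2.899 > 1, all λₙ > 0.
The n=1 mode decays slowest → dominates as t → ∞.
Asymptotic: T ~ c₁ sin(πx/2.5961) e^{-λ₁t} with decay rate λ₁ ≈ 1.899.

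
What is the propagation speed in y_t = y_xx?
Infinite. The heat equation is parabolic, not hyperbolic, so disturbances propagate instantly.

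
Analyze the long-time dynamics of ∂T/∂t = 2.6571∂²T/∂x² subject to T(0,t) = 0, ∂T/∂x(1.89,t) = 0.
Long-time behavior: T → 0. Heat escapes through the Dirichlet boundary.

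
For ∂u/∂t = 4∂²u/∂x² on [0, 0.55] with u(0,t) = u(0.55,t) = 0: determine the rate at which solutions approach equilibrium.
Eigenvalues: λₙ = 4n²π²/0.55².
First three modes:
  n=1: λ₁ = 4π²/0.55² ≈ 130.507
  n=2: λ₂ = 16π²/0.55² ≈ 522.029 (4× faster decay)
  n=3: λ₃ = 36π²/0.55² ≈ 1174.564 (9× faster decay)
As t → ∞, higher modes decay exponentially faster. The n=1 mode dominates: u ~ c₁ sin(πx/0.55) e^{-λ₁t}.
Decay rate: λ₁ = 4π²/0.55² ≈ 130.507.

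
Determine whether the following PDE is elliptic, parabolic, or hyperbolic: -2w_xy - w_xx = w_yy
Rewriting in standard form: -w_xx - 2w_xy - w_yy = 0. Coefficients: A = -1, B = -2, C = -1. B² - 4AC = 0, which is zero, so the equation is parabolic.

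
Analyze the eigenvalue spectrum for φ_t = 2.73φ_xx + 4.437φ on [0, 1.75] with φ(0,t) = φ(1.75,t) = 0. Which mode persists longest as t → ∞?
Eigenvalues: λₙ = 2.73n²π²/1.75² - 4.437.
First three modes:
  n=1: λ₁ = 2.73π²/1.75² - 4.437 ≈ 4.361
  n=2: λ₂ = 10.92π²/1.75² - 4.437 ≈ 30.755
  n=3: λ₃ = 24.57π²/1.75² - 4.437 ≈ 74.745
Since 2.73π²/1.75² ≈ 8.798 > 4.437, all λₙ > 0.
The n=1 mode decays slowest → dominates as t → ∞.
Asymptotic: φ ~ c₁ sin(πx/1.75) e^{-λ₁t} with decay rate λ₁ ≈ 4.361.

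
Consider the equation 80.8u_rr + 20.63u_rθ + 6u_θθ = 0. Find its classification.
Elliptic. (A = 80.8, B = 20.63, C = 6 gives B² - 4AC = -1513.6031.)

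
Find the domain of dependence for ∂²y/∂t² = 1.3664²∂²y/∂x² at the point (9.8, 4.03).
Domain of dependence: [4.293408, 15.306592]. Signals travel at speed 1.3664, so data within |x - 9.8| ≤ 1.3664·4.03 = 5.506592 can reach the point.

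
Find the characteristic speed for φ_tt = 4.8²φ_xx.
Speed = 4.8. Information travels along characteristics x = x₀ ± 4.8t.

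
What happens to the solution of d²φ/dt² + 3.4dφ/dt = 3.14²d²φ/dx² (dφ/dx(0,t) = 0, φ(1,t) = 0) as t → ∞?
φ → 0. Damping (γ=3.4) dissipates energy; oscillations decay exponentially.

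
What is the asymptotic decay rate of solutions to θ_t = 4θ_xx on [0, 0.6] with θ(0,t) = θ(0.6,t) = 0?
Eigenvalues: λₙ = 4n²π²/0.6².
First three modes:
  n=1: λ₁ = 4π²/0.6² ≈ 109.662
  n=2: λ₂ = 16π²/0.6² ≈ 438.649 (4× faster decay)
  n=3: λ₃ = 36π²/0.6² ≈ 986.96 (9× faster decay)
As t → ∞, higher modes decay exponentially faster. The n=1 mode dominates: θ ~ c₁ sin(πx/0.6) e^{-λ₁t}.
Decay rate: λ₁ = 4π²/0.6² ≈ 109.662.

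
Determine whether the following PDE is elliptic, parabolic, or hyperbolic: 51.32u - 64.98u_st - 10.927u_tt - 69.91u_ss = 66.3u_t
Rewriting in standard form: -69.91u_ss - 64.98u_st - 10.927u_tt - 66.3u_t + 51.32u = 0. Coefficients: A = -69.91, B = -64.98, C = -10.927. B² - 4AC = 1166.77412, which is positive, so the equation is hyperbolic.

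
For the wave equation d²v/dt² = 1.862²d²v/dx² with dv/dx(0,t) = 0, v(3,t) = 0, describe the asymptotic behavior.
v oscillates (no decay). Energy is conserved; the solution oscillates indefinitely as standing waves.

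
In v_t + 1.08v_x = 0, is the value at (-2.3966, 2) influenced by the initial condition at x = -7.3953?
No. Only data at x = -4.5566 affects (-2.3966, 2). Advection has one-way propagation along characteristics.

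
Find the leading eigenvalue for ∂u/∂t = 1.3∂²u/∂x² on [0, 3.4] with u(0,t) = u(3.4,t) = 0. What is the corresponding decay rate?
Eigenvalues: λₙ = 1.3n²π²/3.4².
First three modes:
  n=1: λ₁ = 1.3π²/3.4² ≈ 1.11
  n=2: λ₂ = 5.2π²/3.4² ≈ 4.44 (4× faster decay)
  n=3: λ₃ = 11.7π²/3.4² ≈ 9.989 (9× faster decay)
As t → ∞, higher modes decay exponentially faster. The n=1 mode dominates: u ~ c₁ sin(πx/3.4) e^{-λ₁t}.
Decay rate: λ₁ = 1.3π²/3.4² ≈ 1.11.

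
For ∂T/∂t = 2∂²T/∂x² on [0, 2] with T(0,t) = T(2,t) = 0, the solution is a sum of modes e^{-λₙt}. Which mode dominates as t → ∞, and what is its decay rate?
Eigenvalues: λₙ = 2n²π²/2².
First three modes:
  n=1: λ₁ = 2π²/2² ≈ 4.935
  n=2: λ₂ = 8π²/2² ≈ 19.739 (4× faster decay)
  n=3: λ₃ = 18π²/2² ≈ 44.413 (9× faster decay)
As t → ∞, higher modes decay exponentially faster. The n=1 mode dominates: T ~ c₁ sin(πx/2) e^{-λ₁t}.
Decay rate: λ₁ = 2π²/2² ≈ 4.935.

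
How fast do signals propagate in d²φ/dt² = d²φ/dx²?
Speed = 1. Information travels along characteristics x = x₀ ± 1t.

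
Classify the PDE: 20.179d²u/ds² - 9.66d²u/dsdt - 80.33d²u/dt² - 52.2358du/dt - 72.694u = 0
A = 20.179, B = -9.66, C = -80.33. Discriminant B² - 4AC = 6577.23188. Since 6577.23188 > 0, hyperbolic.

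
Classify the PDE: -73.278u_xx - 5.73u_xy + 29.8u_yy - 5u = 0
A = -73.278, B = -5.73, C = 29.8. Discriminant B² - 4AC = 8767.5705. Since 8767.5705 > 0, hyperbolic.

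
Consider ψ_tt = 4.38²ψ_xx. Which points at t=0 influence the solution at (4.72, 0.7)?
Domain of dependence: [1.654, 7.786]. Signals travel at speed 4.38, so data within |x - 4.72| ≤ 4.38·0.7 = 3.066 can reach the point.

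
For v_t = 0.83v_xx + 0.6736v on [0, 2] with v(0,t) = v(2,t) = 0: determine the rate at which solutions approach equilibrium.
Eigenvalues: λₙ = 0.83n²π²/2² - 0.6736.
First three modes:
  n=1: λ₁ = 0.83π²/2² - 0.6736 ≈ 1.374
  n=2: λ₂ = 3.32π²/2² - 0.6736 ≈ 7.518
  n=3: λ₃ = 7.47π²/2² - 0.6736 ≈ 17.758
Since 0.83π²/2² ≈ 2.048 > 0.6736, all λₙ > 0.
The n=1 mode decays slowest → dominates as t → ∞.
Asymptotic: v ~ c₁ sin(πx/2) e^{-λ₁t} with decay rate λ₁ ≈ 1.374.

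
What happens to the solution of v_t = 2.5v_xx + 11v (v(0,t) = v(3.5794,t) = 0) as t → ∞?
v grows unboundedly. Reaction dominates diffusion (r=11 > κπ²/L²≈1.93); solution grows exponentially.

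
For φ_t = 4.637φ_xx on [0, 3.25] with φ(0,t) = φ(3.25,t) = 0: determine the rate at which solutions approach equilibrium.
Eigenvalues: λₙ = 4.637n²π²/3.25².
First three modes:
  n=1: λ₁ = 4.637π²/3.25² ≈ 4.333
  n=2: λ₂ = 18.548π²/3.25² ≈ 17.331 (4× faster decay)
  n=3: λ₃ = 41.733π²/3.25² ≈ 38.995 (9× faster decay)
As t → ∞, higher modes decay exponentially faster. The n=1 mode dominates: φ ~ c₁ sin(πx/3.25) e^{-λ₁t}.
Decay rate: λ₁ = 4.637π²/3.25² ≈ 4.333.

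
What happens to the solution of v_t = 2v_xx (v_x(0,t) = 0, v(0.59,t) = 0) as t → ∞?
v → 0. Heat escapes through the Dirichlet boundary.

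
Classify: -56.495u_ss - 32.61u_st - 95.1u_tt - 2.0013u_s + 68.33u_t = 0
Elliptic (discriminant = -20427.2859).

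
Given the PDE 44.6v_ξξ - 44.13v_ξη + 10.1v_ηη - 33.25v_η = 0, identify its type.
The second-order coefficients are A = 44.6, B = -44.13, C = 10.1. Since B² - 4AC = 145.6169 > 0, this is a hyperbolic PDE.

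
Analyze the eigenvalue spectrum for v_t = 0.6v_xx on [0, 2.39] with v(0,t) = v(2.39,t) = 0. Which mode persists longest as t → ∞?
Eigenvalues: λₙ = 0.6n²π²/2.39².
First three modes:
  n=1: λ₁ = 0.6π²/2.39² ≈ 1.037
  n=2: λ₂ = 2.4π²/2.39² ≈ 4.147 (4× faster decay)
  n=3: λ₃ = 5.4π²/2.39² ≈ 9.33 (9× faster decay)
As t → ∞, higher modes decay exponentially faster. The n=1 mode dominates: v ~ c₁ sin(πx/2.39) e^{-λ₁t}.
Decay rate: λ₁ = 0.6π²/2.39² ≈ 1.037.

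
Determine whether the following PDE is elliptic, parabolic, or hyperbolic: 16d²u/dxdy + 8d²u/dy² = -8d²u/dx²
Rewriting in standard form: 8d²u/dx² + 16d²u/dxdy + 8d²u/dy² = 0. Coefficients: A = 8, B = 16, C = 8. B² - 4AC = 0, which is zero, so the equation is parabolic.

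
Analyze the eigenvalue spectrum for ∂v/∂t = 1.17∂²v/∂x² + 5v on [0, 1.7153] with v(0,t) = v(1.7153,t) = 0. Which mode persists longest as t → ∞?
Eigenvalues: λₙ = 1.17n²π²/1.7153² - 5.
First three modes:
  n=1: λ₁ = 1.17π²/1.7153² - 5 ≈ -1.075
  n=2: λ₂ = 4.68π²/1.7153² - 5 ≈ 10.699
  n=3: λ₃ = 10.53π²/1.7153² - 5 ≈ 30.322
Since 1.17π²/1.7153² ≈ 3.925 < 5, λ₁ < 0.
The n=1 mode grows fastest (−λₙ is largest for n=1) → dominates.
Asymptotic: v ~ c₁ sin(πx/1.7153) e^{1.075t} (exponential growth at rate −λ₁ ≈ 1.075).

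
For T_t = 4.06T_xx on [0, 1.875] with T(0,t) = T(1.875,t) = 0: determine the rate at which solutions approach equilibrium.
Eigenvalues: λₙ = 4.06n²π²/1.875².
First three modes:
  n=1: λ₁ = 4.06π²/1.875² ≈ 11.398
  n=2: λ₂ = 16.24π²/1.875² ≈ 45.591 (4× faster decay)
  n=3: λ₃ = 36.54π²/1.875² ≈ 102.581 (9× faster decay)
As t → ∞, higher modes decay exponentially faster. The n=1 mode dominates: T ~ c₁ sin(πx/1.875) e^{-λ₁t}.
Decay rate: λ₁ = 4.06π²/1.875² ≈ 11.398.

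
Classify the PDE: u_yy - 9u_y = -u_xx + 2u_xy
Rewriting in standard form: u_xx - 2u_xy + u_yy - 9u_y = 0. A = 1, B = -2, C = 1. Discriminant B² - 4AC = 0. Since 0 = 0, parabolic.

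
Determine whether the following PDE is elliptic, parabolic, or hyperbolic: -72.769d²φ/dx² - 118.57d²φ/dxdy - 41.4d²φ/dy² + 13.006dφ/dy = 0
Coefficients: A = -72.769, B = -118.57, C = -41.4. B² - 4AC = 2008.2985, which is positive, so the equation is hyperbolic.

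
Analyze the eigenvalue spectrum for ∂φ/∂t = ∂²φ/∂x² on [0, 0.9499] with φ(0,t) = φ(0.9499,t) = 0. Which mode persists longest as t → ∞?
Eigenvalues: λₙ = n²π²/0.9499².
First three modes:
  n=1: λ₁ = π²/0.9499² ≈ 10.938
  n=2: λ₂ = 4π²/0.9499² ≈ 43.753 (4× faster decay)
  n=3: λ₃ = 9π²/0.9499² ≈ 98.443 (9× faster decay)
As t → ∞, higher modes decay exponentially faster. The n=1 mode dominates: φ ~ c₁ sin(πx/0.9499) e^{-λ₁t}.
Decay rate: λ₁ = π²/0.9499² ≈ 10.938.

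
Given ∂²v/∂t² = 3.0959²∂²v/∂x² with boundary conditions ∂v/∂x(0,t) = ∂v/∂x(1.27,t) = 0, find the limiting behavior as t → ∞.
v oscillates about a mean that drifts linearly in t (generically unbounded; no decay). There is no damping, so the nonconstant modes persist as standing waves (energy conserved, no decay). But with Neumann conditions at both ends the constant mode has eigenvalue 0: the spatial mean M(t) of v satisfies M'' = 0, so M(t) = M(0) + M'(0)·t. Unless the initial velocity has zero mean (∫v_t(x,0)dx = 0), the solution grows linearly in t (unbounded, though not exponentially); if it does have zero mean, the solution stays bounded and simply oscillates.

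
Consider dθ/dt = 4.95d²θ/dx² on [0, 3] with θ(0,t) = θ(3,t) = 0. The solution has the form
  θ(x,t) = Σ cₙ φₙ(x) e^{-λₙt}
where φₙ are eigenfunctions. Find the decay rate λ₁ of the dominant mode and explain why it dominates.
Eigenvalues: λₙ = 4.95n²π²/3².
First three modes:
  n=1: λ₁ = 4.95π²/3² ≈ 5.428
  n=2: λ₂ = 19.8π²/3² ≈ 21.713 (4× faster decay)
  n=3: λ₃ = 44.55π²/3² ≈ 48.855 (9× faster decay)
As t → ∞, higher modes decay exponentially faster. The n=1 mode dominates: θ ~ c₁ sin(πx/3) e^{-λ₁t}.
Decay rate: λ₁ = 4.95π²/3² ≈ 5.428.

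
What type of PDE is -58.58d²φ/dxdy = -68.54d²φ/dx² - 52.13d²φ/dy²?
Rewriting in standard form: 68.54d²φ/dx² - 58.58d²φ/dxdy + 52.13d²φ/dy² = 0. With A = 68.54, B = -58.58, C = 52.13, the discriminant is -10860.3444. This is an elliptic PDE.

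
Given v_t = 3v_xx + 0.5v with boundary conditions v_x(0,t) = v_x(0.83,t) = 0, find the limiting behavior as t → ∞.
v grows unboundedly. With Neumann BCs the constant mode has diffusion eigenvalue 0, so any r > 0 makes it grow like e^(0.5t); solution grows exponentially.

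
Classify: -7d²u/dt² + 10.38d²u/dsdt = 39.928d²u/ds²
Rewriting in standard form: -39.928d²u/ds² + 10.38d²u/dsdt - 7d²u/dt² = 0. Elliptic (discriminant = -1010.2396).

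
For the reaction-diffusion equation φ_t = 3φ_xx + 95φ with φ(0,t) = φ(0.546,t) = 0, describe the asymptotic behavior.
φ → 0. Diffusion dominates reaction (r=95 < κπ²/L²≈99.32); solution decays.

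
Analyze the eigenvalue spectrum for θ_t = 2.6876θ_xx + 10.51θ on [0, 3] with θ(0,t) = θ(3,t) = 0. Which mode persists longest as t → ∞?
Eigenvalues: λₙ = 2.6876n²π²/3² - 10.51.
First three modes:
  n=1: λ₁ = 2.6876π²/3² - 10.51 ≈ -7.563
  n=2: λ₂ = 10.7504π²/3² - 10.51 ≈ 1.279
  n=3: λ₃ = 24.1884π²/3² - 10.51 ≈ 16.016
Since 2.6876π²/3² ≈ 2.947 < 10.51, λ₁ < 0.
The n=1 mode grows fastest (−λₙ is largest for n=1) → dominates.
Asymptotic: θ ~ c₁ sin(πx/3) e^{7.563t} (exponential growth at rate −λ₁ ≈ 7.563).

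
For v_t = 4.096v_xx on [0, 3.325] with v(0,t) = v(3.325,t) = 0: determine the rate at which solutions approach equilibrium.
Eigenvalues: λₙ = 4.096n²π²/3.325².
First three modes:
  n=1: λ₁ = 4.096π²/3.325² ≈ 3.657
  n=2: λ₂ = 16.384π²/3.325² ≈ 14.626 (4× faster decay)
  n=3: λ₃ = 36.864π²/3.325² ≈ 32.909 (9× faster decay)
As t → ∞, higher modes decay exponentially faster. The n=1 mode dominates: v ~ c₁ sin(πx/3.325) e^{-λ₁t}.
Decay rate: λ₁ = 4.096π²/3.325² ≈ 3.657.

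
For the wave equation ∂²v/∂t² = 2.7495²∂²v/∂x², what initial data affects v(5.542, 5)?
Domain of dependence: [-8.2055, 19.2895]. Signals travel at speed 2.7495, so data within |x - 5.542| ≤ 2.7495·5 = 13.7475 can reach the point.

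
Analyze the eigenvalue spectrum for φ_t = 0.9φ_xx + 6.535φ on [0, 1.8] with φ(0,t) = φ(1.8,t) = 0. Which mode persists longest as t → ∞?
Eigenvalues: λₙ = 0.9n²π²/1.8² - 6.535.
First three modes:
  n=1: λ₁ = 0.9π²/1.8² - 6.535 ≈ -3.793
  n=2: λ₂ = 3.6π²/1.8² - 6.535 ≈ 4.431
  n=3: λ₃ = 8.1π²/1.8² - 6.535 ≈ 18.139
Since 0.9π²/1.8² ≈ 2.742 < 6.535, λ₁ < 0.
The n=1 mode grows fastest (−λₙ is largest for n=1) → dominates.
Asymptotic: φ ~ c₁ sin(πx/1.8) e^{3.793t} (exponential growth at rate −λ₁ ≈ 3.793).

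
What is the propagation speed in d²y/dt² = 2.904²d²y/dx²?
Speed = 2.904. Information travels along characteristics x = x₀ ± 2.904t.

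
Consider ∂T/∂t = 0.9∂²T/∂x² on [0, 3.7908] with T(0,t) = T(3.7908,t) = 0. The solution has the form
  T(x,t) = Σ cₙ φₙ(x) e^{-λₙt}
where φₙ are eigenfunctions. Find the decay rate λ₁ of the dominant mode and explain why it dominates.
Eigenvalues: λₙ = 0.9n²π²/3.7908².
First three modes:
  n=1: λ₁ = 0.9π²/3.7908² ≈ 0.618
  n=2: λ₂ = 3.6π²/3.7908² ≈ 2.473 (4× faster decay)
  n=3: λ₃ = 8.1π²/3.7908² ≈ 5.563 (9× faster decay)
As t → ∞, higher modes decay exponentially faster. The n=1 mode dominates: T ~ c₁ sin(πx/3.7908) e^{-λ₁t}.
Decay rate: λ₁ = 0.9π²/3.7908² ≈ 0.618.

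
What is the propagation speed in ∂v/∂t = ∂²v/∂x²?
Infinite. The heat equation is parabolic, not hyperbolic, so disturbances propagate instantly.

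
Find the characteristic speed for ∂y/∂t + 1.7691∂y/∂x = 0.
Speed = 1.7691. Information travels along x - 1.7691t = const (rightward).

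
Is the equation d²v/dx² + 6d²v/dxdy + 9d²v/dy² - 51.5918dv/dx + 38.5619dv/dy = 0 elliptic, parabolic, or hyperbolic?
Computing B² - 4AC with A = 1, B = 6, C = 9: discriminant = 0 (zero). Answer: parabolic.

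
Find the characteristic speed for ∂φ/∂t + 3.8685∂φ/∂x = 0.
Speed = 3.8685. Information travels along x - 3.8685t = const (rightward).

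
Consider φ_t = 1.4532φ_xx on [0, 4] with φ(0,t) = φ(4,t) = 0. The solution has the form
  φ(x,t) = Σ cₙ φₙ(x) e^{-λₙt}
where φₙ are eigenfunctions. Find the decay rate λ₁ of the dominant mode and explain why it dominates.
Eigenvalues: λₙ = 1.4532n²π²/4².
First three modes:
  n=1: λ₁ = 1.4532π²/4² ≈ 0.896
  n=2: λ₂ = 5.8128π²/4² ≈ 3.586 (4× faster decay)
  n=3: λ₃ = 13.0788π²/4² ≈ 8.068 (9× faster decay)
As t → ∞, higher modes decay exponentially faster. The n=1 mode dominates: φ ~ c₁ sin(πx/4) e^{-λ₁t}.
Decay rate: λ₁ = 1.4532π²/4² ≈ 0.896.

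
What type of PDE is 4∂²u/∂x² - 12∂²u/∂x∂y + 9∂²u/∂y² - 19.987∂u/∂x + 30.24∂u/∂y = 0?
With A = 4, B = -12, C = 9, the discriminant is 0. This is a parabolic PDE.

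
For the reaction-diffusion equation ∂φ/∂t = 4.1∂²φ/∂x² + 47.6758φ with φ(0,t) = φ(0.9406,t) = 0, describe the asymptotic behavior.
φ grows unboundedly. Reaction dominates diffusion (r=47.6758 > κπ²/L²≈45.74); solution grows exponentially.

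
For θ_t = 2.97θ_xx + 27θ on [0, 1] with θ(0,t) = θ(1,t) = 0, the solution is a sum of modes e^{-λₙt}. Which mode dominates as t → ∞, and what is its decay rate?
Eigenvalues: λₙ = 2.97n²π²/1² - 27.
First three modes:
  n=1: λ₁ = 2.97π² - 27 ≈ 2.313
  n=2: λ₂ = 11.88π² - 27 ≈ 90.251
  n=3: λ₃ = 26.73π² - 27 ≈ 236.815
Since 2.97π² ≈ 29.313 > 27, all λₙ > 0.
The n=1 mode decays slowest → dominates as t → ∞.
Asymptotic: θ ~ c₁ sin(πx/1) e^{-λ₁t} with decay rate λ₁ ≈ 2.313.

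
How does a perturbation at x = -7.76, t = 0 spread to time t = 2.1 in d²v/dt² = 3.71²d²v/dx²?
Domain of influence: [-15.551, 0.031]. Data at x = -7.76 spreads outward at speed 3.71.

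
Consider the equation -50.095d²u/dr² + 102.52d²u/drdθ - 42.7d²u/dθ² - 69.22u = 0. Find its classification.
Hyperbolic. (A = -50.095, B = 102.52, C = -42.7 gives B² - 4AC = 1954.1244.)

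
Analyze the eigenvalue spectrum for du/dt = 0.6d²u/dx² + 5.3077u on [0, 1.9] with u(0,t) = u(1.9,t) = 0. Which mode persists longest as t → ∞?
Eigenvalues: λₙ = 0.6n²π²/1.9² - 5.3077.
First three modes:
  n=1: λ₁ = 0.6π²/1.9² - 5.3077 ≈ -3.667
  n=2: λ₂ = 2.4π²/1.9² - 5.3077 ≈ 1.254
  n=3: λ₃ = 5.4π²/1.9² - 5.3077 ≈ 9.456
Since 0.6π²/1.9² ≈ 1.64 < 5.3077, λ₁ < 0.
The n=1 mode grows fastest (−λₙ is largest for n=1) → dominates.
Asymptotic: u ~ c₁ sin(πx/1.9) e^{3.667t} (exponential growth at rate −λ₁ ≈ 3.667).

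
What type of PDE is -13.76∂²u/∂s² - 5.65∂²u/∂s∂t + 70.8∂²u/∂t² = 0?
With A = -13.76, B = -5.65, C = 70.8, the discriminant is 3928.7545. This is a hyperbolic PDE.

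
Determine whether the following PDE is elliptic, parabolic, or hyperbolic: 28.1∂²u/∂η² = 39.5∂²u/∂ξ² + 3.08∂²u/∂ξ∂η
Rewriting in standard form: -39.5∂²u/∂ξ² - 3.08∂²u/∂ξ∂η + 28.1∂²u/∂η² = 0. Coefficients: A = -39.5, B = -3.08, C = 28.1. B² - 4AC = 4449.2864, which is positive, so the equation is hyperbolic.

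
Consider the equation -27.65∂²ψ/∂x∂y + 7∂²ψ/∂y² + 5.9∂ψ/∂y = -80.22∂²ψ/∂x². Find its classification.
Rewriting in standard form: 80.22∂²ψ/∂x² - 27.65∂²ψ/∂x∂y + 7∂²ψ/∂y² + 5.9∂ψ/∂y = 0. Elliptic. (A = 80.22, B = -27.65, C = 7 gives B² - 4AC = -1481.6375.)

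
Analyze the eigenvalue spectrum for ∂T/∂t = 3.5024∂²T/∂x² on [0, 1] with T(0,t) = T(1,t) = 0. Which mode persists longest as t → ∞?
Eigenvalues: λₙ = 3.5024n²π².
First three modes:
  n=1: λ₁ = 3.5024π² ≈ 34.567
  n=2: λ₂ = 14.0096π² ≈ 138.269 (4× faster decay)
  n=3: λ₃ = 31.5216π² ≈ 311.106 (9× faster decay)
As t → ∞, higher modes decay exponentially faster. The n=1 mode dominates: T ~ c₁ sin(πx) e^{-λ₁t}.
Decay rate: λ₁ = 3.5024π² ≈ 34.567.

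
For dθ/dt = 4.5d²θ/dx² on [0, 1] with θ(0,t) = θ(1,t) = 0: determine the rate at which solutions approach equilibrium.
Eigenvalues: λₙ = 4.5n²π².
First three modes:
  n=1: λ₁ = 4.5π² ≈ 44.413
  n=2: λ₂ = 18π² ≈ 177.653 (4× faster decay)
  n=3: λ₃ = 40.5π² ≈ 399.719 (9× faster decay)
As t → ∞, higher modes decay exponentially faster. The n=1 mode dominates: θ ~ c₁ sin(πx) e^{-λ₁t}.
Decay rate: λ₁ = 4.5π² ≈ 44.413.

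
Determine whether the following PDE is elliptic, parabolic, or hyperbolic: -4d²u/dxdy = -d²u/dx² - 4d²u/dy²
Rewriting in standard form: d²u/dx² - 4d²u/dxdy + 4d²u/dy² = 0. Coefficients: A = 1, B = -4, C = 4. B² - 4AC = 0, which is zero, so the equation is parabolic.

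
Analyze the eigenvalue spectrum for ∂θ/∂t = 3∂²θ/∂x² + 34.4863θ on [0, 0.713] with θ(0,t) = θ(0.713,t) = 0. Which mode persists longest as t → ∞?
Eigenvalues: λₙ = 3n²π²/0.713² - 34.4863.
First three modes:
  n=1: λ₁ = 3π²/0.713² - 34.4863 ≈ 23.756
  n=2: λ₂ = 12π²/0.713² - 34.4863 ≈ 198.485
  n=3: λ₃ = 27π²/0.713² - 34.4863 ≈ 489.699
Since 3π²/0.713² ≈ 58.243 > 34.4863, all λₙ > 0.
The n=1 mode decays slowest → dominates as t → ∞.
Asymptotic: θ ~ c₁ sin(πx/0.713) e^{-λ₁t} with decay rate λ₁ ≈ 23.756.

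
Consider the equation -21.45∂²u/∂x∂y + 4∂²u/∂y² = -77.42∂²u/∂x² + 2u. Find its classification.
Rewriting in standard form: 77.42∂²u/∂x² - 21.45∂²u/∂x∂y + 4∂²u/∂y² - 2u = 0. Elliptic. (A = 77.42, B = -21.45, C = 4 gives B² - 4AC = -778.6175.)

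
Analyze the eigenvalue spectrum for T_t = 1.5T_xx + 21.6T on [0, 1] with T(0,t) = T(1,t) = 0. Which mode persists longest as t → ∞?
Eigenvalues: λₙ = 1.5n²π²/1² - 21.6.
First three modes:
  n=1: λ₁ = 1.5π² - 21.6 ≈ -6.796
  n=2: λ₂ = 6π² - 21.6 ≈ 37.618
  n=3: λ₃ = 13.5π² - 21.6 ≈ 111.64
Since 1.5π² ≈ 14.804 < 21.6, λ₁ < 0.
The n=1 mode grows fastest (−λₙ is largest for n=1) → dominates.
Asymptotic: T ~ c₁ sin(πx/1) e^{6.796t} (exponential growth at rate −λ₁ ≈ 6.796).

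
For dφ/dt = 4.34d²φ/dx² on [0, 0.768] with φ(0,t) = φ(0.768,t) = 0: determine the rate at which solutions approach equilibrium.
Eigenvalues: λₙ = 4.34n²π²/0.768².
First three modes:
  n=1: λ₁ = 4.34π²/0.768² ≈ 72.622
  n=2: λ₂ = 17.36π²/0.768² ≈ 290.487 (4× faster decay)
  n=3: λ₃ = 39.06π²/0.768² ≈ 653.596 (9× faster decay)
As t → ∞, higher modes decay exponentially faster. The n=1 mode dominates: φ ~ c₁ sin(πx/0.768) e^{-λ₁t}.
Decay rate: λ₁ = 4.34π²/0.768² ≈ 72.622.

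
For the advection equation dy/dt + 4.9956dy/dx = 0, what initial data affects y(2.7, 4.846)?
A single point: x = -21.5086776. The characteristic through (2.7, 4.846) is x - 4.9956t = const, so x = 2.7 - 4.9956·4.846 = -21.5086776.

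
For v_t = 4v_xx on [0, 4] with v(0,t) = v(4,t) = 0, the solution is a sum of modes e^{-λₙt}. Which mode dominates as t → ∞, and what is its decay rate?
Eigenvalues: λₙ = 4n²π²/4².
First three modes:
  n=1: λ₁ = 4π²/4² ≈ 2.467
  n=2: λ₂ = 16π²/4² ≈ 9.87 (4× faster decay)
  n=3: λ₃ = 36π²/4² ≈ 22.207 (9× faster decay)
As t → ∞, higher modes decay exponentially faster. The n=1 mode dominates: v ~ c₁ sin(πx/4) e^{-λ₁t}.
Decay rate: λ₁ = 4π²/4² ≈ 2.467.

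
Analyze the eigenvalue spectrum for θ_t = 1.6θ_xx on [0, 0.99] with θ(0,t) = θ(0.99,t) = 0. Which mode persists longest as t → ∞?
Eigenvalues: λₙ = 1.6n²π²/0.99².
First three modes:
  n=1: λ₁ = 1.6π²/0.99² ≈ 16.112
  n=2: λ₂ = 6.4π²/0.99² ≈ 64.448 (4× faster decay)
  n=3: λ₃ = 14.4π²/0.99² ≈ 145.008 (9× faster decay)
As t → ∞, higher modes decay exponentially faster. The n=1 mode dominates: θ ~ c₁ sin(πx/0.99) e^{-λ₁t}.
Decay rate: λ₁ = 1.6π²/0.99² ≈ 16.112.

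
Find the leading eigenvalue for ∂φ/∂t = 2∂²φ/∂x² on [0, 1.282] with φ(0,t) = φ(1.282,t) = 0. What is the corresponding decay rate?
Eigenvalues: λₙ = 2n²π²/1.282².
First three modes:
  n=1: λ₁ = 2π²/1.282² ≈ 12.01
  n=2: λ₂ = 8π²/1.282² ≈ 48.041 (4× faster decay)
  n=3: λ₃ = 18π²/1.282² ≈ 108.093 (9× faster decay)
As t → ∞, higher modes decay exponentially faster. The n=1 mode dominates: φ ~ c₁ sin(πx/1.282) e^{-λ₁t}.
Decay rate: λ₁ = 2π²/1.282² ≈ 12.01.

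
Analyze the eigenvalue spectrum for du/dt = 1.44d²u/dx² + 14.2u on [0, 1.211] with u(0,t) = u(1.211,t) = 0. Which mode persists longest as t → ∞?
Eigenvalues: λₙ = 1.44n²π²/1.211² - 14.2.
First three modes:
  n=1: λ₁ = 1.44π²/1.211² - 14.2 ≈ -4.509
  n=2: λ₂ = 5.76π²/1.211² - 14.2 ≈ 24.564
  n=3: λ₃ = 12.96π²/1.211² - 14.2 ≈ 73.02
Since 1.44π²/1.211² ≈ 9.691 < 14.2, λ₁ < 0.
The n=1 mode grows fastest (−λₙ is largest for n=1) → dominates.
Asymptotic: u ~ c₁ sin(πx/1.211) e^{4.509t} (exponential growth at rate −λ₁ ≈ 4.509).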